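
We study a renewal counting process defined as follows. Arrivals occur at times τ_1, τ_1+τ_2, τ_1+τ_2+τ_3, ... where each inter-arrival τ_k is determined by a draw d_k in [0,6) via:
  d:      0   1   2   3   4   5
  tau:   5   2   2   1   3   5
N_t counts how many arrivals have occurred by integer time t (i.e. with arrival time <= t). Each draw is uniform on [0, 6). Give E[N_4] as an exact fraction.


Inter-arrival values over d=0..5: [5, 2, 2, 1, 3, 5]
Each d has probability 1/6, so the pmf of τ is: f(1) = 1/6, f(2) = 1/3, f(3) = 1/6, f(5) = 1/3
Renewal equation for m(n) = E[N_n]: condition on τ_1 = k (if k <= n, one arrival plus a fresh copy on the remaining n−k steps): m(n) = F(n) + Σ_{k<=n} f(k)·m(n−k), where F(n) = P(τ <= n) and m(0) = 0
m(1) = F(1) = 1/6
m(2) = F(2) + f(1)·m(1) = 1/2 + 1/6·1/6 = 19/36
m(3) = F(3) + f(1)·m(2) + f(2)·m(1) = 2/3 + 1/6·19/36 + 1/3·1/6 = 175/216
m(4) = F(4) + f(1)·m(3) + f(2)·m(2) + f(3)·m(1) = 2/3 + 1/6·175/216 + 1/3·19/36 + 1/6·1/6 = 1303/1296
E[N_4] = m(4) = 1303/1296

1303/1296


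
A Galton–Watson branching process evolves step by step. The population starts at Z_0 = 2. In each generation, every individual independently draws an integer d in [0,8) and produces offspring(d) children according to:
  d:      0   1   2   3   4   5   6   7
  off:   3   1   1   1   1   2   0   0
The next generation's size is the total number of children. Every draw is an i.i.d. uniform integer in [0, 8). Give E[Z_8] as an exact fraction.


Outcome values over d=0..7: [3, 1, 1, 1, 1, 2, 0, 0]
Σy = 9, Σy² = 17, M = 8
μ = 9/8 = 9/8,  σ² = 17/8 − (9/8)² = 55/64
E[Z_0] = 2
E[Z_1] = 9/8·E[Z_0] = 9/4
E[Z_2] = 9/8·E[Z_1] = 81/32
E[Z_3] = 9/8·E[Z_2] = 729/256
E[Z_4] = 9/8·E[Z_3] = 6561/2048
E[Z_5] = 9/8·E[Z_4] = 59049/16384
E[Z_6] = 9/8·E[Z_5] = 531441/131072
E[Z_7] = 9/8·E[Z_6] = 4782969/1048576
E[Z_8] = 9/8·E[Z_7] = 43046721/8388608

43046721/8388608


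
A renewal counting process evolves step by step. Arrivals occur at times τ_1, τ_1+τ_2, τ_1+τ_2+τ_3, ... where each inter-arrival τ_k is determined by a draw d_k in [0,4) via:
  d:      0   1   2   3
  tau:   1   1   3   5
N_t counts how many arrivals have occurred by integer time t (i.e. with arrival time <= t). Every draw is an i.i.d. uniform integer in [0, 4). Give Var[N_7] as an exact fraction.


Inter-arrival values over d=0..3: [1, 1, 3, 5]
Each d has probability 1/4, so the pmf of τ is: f(1) = 1/2, f(3) = 1/4, f(5) = 1/4
Let p_n(j) = P(N_n = j), with p_0 = [1]. Condition on τ_1: p_n(0) = P(τ > n), and for j >= 1, p_n(j) = Σ_{k<=n} f(k)·p_{n−k}(j−1)
p_1 = [1/2, 1/2]  (j = 0..1)
p_2 = [1/2, 1/4, 1/4]  (j = 0..2)
p_3 = [1/4, 1/2, 1/8, 1/8]  (j = 0..3)
p_4 = [1/4, 1/4, 3/8, 1/16, 1/16]  (j = 0..4)
p_5 = [0, 1/2, 3/16, 1/4, 1/32, 1/32]  (j = 0..5)
p_6 = [0, 3/16, 1/2, 1/8, 5/32, 1/64, 1/64]  (j = 0..6)
p_7 = [0, 3/16, 7/32, 13/32, 5/64, 3/32, 1/128, 1/128]  (j = 0..7)
E[N_7] = Σ j·p_7(j) = 349/128;  E[N_7²] = Σ j²·p_7(j) = 1149/128
Var[N_7] = 1149/128 − (349/128)² = 25271/16384

25271/16384


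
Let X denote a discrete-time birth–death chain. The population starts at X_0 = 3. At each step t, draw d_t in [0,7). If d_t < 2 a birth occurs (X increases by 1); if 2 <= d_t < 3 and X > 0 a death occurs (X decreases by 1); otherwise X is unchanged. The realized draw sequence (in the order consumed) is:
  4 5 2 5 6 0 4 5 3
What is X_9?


3

t=0: X=3, d=4 → hold, X_1=3
t=1: X=3, d=5 → hold, X_2=3
t=2: X=3, d=2 → death, X_3=2
t=3: X=2, d=5 → hold, X_4=2
t=4: X=2, d=6 → hold, X_5=2
t=5: X=2, d=0 → birth, X_6=3
t=6: X=3, d=4 → hold, X_7=3
t=7: X=3, d=5 → hold, X_8=3
t=8: X=3, d=3 → hold, X_9=3


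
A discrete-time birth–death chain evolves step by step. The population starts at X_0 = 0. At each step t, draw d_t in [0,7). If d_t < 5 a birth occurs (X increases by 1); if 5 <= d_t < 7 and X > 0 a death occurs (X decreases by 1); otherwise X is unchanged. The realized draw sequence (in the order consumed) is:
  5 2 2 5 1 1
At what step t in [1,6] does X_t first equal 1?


2

t=0: X=0, d=5 → hold, X_1=0
t=1: X=0, d=2 → birth, X_2=1
t=2: X=1, d=2 → birth, X_3=2
t=3: X=2, d=5 → death, X_4=1
t=4: X=1, d=1 → birth, X_5=2
t=5: X=2, d=1 → birth, X_6=3


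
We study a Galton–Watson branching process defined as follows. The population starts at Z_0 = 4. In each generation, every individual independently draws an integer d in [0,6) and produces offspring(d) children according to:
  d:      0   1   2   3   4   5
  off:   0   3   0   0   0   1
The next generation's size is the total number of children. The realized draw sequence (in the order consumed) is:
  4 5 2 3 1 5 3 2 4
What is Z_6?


gen 0: Z_0=4, draws=[4, 5, 2, 3], offspring=[0, 1, 0, 0], Z_1=1
gen 1: Z_1=1, draws=[1], offspring=[3], Z_2=3
gen 2: Z_2=3, draws=[5, 3, 2], offspring=[1, 0, 0], Z_3=1
gen 3: Z_3=1, draws=[4], offspring=[0], Z_4=0
gen 4: Z_4=0, draws=[], offspring=[], Z_5=0
gen 5: Z_5=0, draws=[], offspring=[], Z_6=0

0


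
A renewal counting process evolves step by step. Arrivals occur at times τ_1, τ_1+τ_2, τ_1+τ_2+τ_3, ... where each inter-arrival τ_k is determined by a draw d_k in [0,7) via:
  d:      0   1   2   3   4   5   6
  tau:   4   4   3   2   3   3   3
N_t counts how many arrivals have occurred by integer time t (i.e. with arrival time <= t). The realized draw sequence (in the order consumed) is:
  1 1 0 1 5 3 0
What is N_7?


draw d_1=1: τ_1=4, arrival time A_1=4
draw d_2=1: τ_2=4, arrival time A_2=8
draw d_3=0: τ_3=4, arrival time A_3=12
draw d_4=1: τ_4=4, arrival time A_4=16
draw d_5=5: τ_5=3, arrival time A_5=19
draw d_6=3: τ_6=2, arrival time A_6=21
draw d_7=0: τ_7=4, arrival time A_7=25
N_t over t=0..7: 0:0 1:0 2:0 3:0 4:1 5:1 6:1 7:1

1


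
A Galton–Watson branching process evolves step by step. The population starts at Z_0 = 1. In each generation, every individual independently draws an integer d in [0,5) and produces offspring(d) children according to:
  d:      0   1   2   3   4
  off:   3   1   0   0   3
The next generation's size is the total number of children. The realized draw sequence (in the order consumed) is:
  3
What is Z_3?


0

gen 0: Z_0=1, draws=[3], offspring=[0], Z_1=0
gen 1: Z_1=0, draws=[], offspring=[], Z_2=0
gen 2: Z_2=0, draws=[], offspring=[], Z_3=0


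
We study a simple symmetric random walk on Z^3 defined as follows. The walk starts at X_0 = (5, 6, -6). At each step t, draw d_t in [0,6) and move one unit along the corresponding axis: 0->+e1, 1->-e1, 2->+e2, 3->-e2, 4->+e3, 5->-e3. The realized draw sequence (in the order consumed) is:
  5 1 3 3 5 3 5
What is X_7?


(4, 3, -9)

t=0: X=(5, 6, -6), d=5 → -e3, X_1=(5, 6, -7)
t=1: X=(5, 6, -7), d=1 → -e1, X_2=(4, 6, -7)
t=2: X=(4, 6, -7), d=3 → -e2, X_3=(4, 5, -7)
t=3: X=(4, 5, -7), d=3 → -e2, X_4=(4, 4, -7)
t=4: X=(4, 4, -7), d=5 → -e3, X_5=(4, 4, -8)
t=5: X=(4, 4, -8), d=3 → -e2, X_6=(4, 3, -8)
t=6: X=(4, 3, -8), d=5 → -e3, X_7=(4, 3, -9)


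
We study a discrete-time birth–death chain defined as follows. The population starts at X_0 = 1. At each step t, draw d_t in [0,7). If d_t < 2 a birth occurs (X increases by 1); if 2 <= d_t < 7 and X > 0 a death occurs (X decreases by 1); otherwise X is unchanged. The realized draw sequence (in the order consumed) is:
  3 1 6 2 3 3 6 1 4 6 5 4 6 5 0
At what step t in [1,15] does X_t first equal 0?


1

t=0: X=1, d=3 → death, X_1=0
t=1: X=0, d=1 → birth, X_2=1
t=2: X=1, d=6 → death, X_3=0
t=3: X=0, d=2 → hold, X_4=0
t=4: X=0, d=3 → hold, X_5=0
t=5: X=0, d=3 → hold, X_6=0
t=6: X=0, d=6 → hold, X_7=0
t=7: X=0, d=1 → birth, X_8=1
t=8: X=1, d=4 → death, X_9=0
t=9: X=0, d=6 → hold, X_10=0
t=10: X=0, d=5 → hold, X_11=0
t=11: X=0, d=4 → hold, X_12=0
t=12: X=0, d=6 → hold, X_13=0
t=13: X=0, d=5 → hold, X_14=0
t=14: X=0, d=0 → birth, X_15=1


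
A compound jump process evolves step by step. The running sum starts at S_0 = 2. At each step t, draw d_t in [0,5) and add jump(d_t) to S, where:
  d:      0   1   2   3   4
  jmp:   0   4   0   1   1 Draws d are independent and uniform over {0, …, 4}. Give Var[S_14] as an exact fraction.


Outcome values over d=0..4: [0, 4, 0, 1, 1]
Σy = 6, Σy² = 18, M = 5
μ = 6/5 = 6/5,  σ² = 18/5 − (6/5)² = 54/25
Independent increments: Var[S_14] = 14·σ² = 14·(54/25) = 756/25

756/25


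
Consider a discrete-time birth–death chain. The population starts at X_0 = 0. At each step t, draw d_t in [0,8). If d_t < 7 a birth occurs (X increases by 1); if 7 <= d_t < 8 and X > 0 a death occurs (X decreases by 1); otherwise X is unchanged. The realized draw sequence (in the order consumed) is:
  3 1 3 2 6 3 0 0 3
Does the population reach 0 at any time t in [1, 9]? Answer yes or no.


no

t=0: X=0, d=3 → birth, X_1=1
t=1: X=1, d=1 → birth, X_2=2
t=2: X=2, d=3 → birth, X_3=3
t=3: X=3, d=2 → birth, X_4=4
t=4: X=4, d=6 → birth, X_5=5
t=5: X=5, d=3 → birth, X_6=6
t=6: X=6, d=0 → birth, X_7=7
t=7: X=7, d=0 → birth, X_8=8
t=8: X=8, d=3 → birth, X_9=9


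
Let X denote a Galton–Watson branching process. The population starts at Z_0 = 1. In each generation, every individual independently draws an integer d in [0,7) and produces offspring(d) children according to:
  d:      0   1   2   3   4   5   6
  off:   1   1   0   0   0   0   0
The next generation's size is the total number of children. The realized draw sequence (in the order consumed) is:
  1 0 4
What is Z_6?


gen 0: Z_0=1, draws=[1], offspring=[1], Z_1=1
gen 1: Z_1=1, draws=[0], offspring=[1], Z_2=1
gen 2: Z_2=1, draws=[4], offspring=[0], Z_3=0
gen 3: Z_3=0, draws=[], offspring=[], Z_4=0
gen 4: Z_4=0, draws=[], offspring=[], Z_5=0
gen 5: Z_5=0, draws=[], offspring=[], Z_6=0

0


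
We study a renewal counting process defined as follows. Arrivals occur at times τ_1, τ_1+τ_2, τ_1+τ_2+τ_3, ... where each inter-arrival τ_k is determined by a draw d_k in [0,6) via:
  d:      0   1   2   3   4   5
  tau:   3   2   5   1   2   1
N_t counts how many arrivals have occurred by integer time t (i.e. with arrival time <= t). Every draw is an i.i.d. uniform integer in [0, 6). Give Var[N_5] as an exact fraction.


Inter-arrival values over d=0..5: [3, 2, 5, 1, 2, 1]
Each d has probability 1/6, so the pmf of τ is: f(1) = 1/3, f(2) = 1/3, f(3) = 1/6, f(5) = 1/6
Let p_n(j) = P(N_n = j), with p_0 = [1]. Condition on τ_1: p_n(0) = P(τ > n), and for j >= 1, p_n(j) = Σ_{k<=n} f(k)·p_{n−k}(j−1)
p_1 = [2/3, 1/3]  (j = 0..1)
p_2 = [1/3, 5/9, 1/9]  (j = 0..2)
p_3 = [1/6, 1/2, 8/27, 1/27]  (j = 0..3)
p_4 = [1/6, 5/18, 11/27, 11/81, 1/81]  (j = 0..4)
p_5 = [0, 1/3, 19/54, 41/162, 14/243, 1/243]  (j = 0..5)
E[N_5] = Σ j·p_5(j) = 995/486;  E[N_5²] = Σ j²·p_5(j) = 817/162
Var[N_5] = 817/162 − (995/486)² = 201161/236196

201161/236196


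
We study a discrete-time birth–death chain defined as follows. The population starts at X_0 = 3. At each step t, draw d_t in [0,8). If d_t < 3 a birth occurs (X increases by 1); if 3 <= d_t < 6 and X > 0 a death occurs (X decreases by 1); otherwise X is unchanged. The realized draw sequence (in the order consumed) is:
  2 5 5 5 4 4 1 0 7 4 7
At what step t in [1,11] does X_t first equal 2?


t=0: X=3, d=2 → birth, X_1=4
t=1: X=4, d=5 → death, X_2=3
t=2: X=3, d=5 → death, X_3=2
t=3: X=2, d=5 → death, X_4=1
t=4: X=1, d=4 → death, X_5=0
t=5: X=0, d=4 → hold, X_6=0
t=6: X=0, d=1 → birth, X_7=1
t=7: X=1, d=0 → birth, X_8=2
t=8: X=2, d=7 → hold, X_9=2
t=9: X=2, d=4 → death, X_10=1
t=10: X=1, d=7 → hold, X_11=1

3


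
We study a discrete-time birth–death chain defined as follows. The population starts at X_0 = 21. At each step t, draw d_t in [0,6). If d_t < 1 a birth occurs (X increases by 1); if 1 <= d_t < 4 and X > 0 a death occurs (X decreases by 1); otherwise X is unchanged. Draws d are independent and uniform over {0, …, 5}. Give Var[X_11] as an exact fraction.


X can drop by at most 1 per step and X_0 = 21 > T = 11, so X_t >= 21 − t >= 10 > 0 for every t <= 11: the floor at 0 (the 'and X > 0' condition) never binds. Hence X_11 = X_0 + Σ_{t<11} Y_t with i.i.d. increments Y_t = y(d_t) ∈ {+1, −1, 0}.
Outcome values over d=0..5: [1, -1, -1, -1, 0, 0]
Σy = -2, Σy² = 4, M = 6
μ = -2/6 = -1/3,  σ² = 4/6 − (-1/3)² = 5/9
Independent increments: Var[X_11] = 11·σ² = 11·(5/9) = 55/9

55/9


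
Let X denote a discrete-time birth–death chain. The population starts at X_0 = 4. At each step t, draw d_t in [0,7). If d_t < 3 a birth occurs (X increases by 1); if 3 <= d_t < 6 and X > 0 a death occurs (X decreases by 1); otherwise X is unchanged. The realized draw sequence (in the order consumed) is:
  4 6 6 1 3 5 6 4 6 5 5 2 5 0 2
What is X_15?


t=0: X=4, d=4 → death, X_1=3
t=1: X=3, d=6 → hold, X_2=3
t=2: X=3, d=6 → hold, X_3=3
t=3: X=3, d=1 → birth, X_4=4
t=4: X=4, d=3 → death, X_5=3
t=5: X=3, d=5 → death, X_6=2
t=6: X=2, d=6 → hold, X_7=2
t=7: X=2, d=4 → death, X_8=1
t=8: X=1, d=6 → hold, X_9=1
t=9: X=1, d=5 → death, X_10=0
t=10: X=0, d=5 → hold, X_11=0
t=11: X=0, d=2 → birth, X_12=1
t=12: X=1, d=5 → death, X_13=0
t=13: X=0, d=0 → birth, X_14=1
t=14: X=1, d=2 → birth, X_15=2

2


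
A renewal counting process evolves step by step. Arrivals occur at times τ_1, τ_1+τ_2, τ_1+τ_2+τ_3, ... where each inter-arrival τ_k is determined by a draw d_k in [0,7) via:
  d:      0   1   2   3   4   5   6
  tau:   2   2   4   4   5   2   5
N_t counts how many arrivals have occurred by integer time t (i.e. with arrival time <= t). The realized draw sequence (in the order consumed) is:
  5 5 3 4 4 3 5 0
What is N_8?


draw d_1=5: τ_1=2, arrival time A_1=2
draw d_2=5: τ_2=2, arrival time A_2=4
draw d_3=3: τ_3=4, arrival time A_3=8
draw d_4=4: τ_4=5, arrival time A_4=13
draw d_5=4: τ_5=5, arrival time A_5=18
draw d_6=3: τ_6=4, arrival time A_6=22
draw d_7=5: τ_7=2, arrival time A_7=24
draw d_8=0: τ_8=2, arrival time A_8=26
N_t over t=0..8: 0:0 1:0 2:1 3:1 4:2 5:2 6:2 7:2 8:3

3


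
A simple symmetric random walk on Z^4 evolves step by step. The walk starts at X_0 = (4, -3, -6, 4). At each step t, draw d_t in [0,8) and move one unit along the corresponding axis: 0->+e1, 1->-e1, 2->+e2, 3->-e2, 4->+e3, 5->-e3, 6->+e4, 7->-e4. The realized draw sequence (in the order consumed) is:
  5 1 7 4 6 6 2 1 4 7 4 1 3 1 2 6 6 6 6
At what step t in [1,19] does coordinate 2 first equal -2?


7

t=0: X=(4, -3, -6, 4), d=5 → -e3, X_1=(4, -3, -7, 4)
t=1: X=(4, -3, -7, 4), d=1 → -e1, X_2=(3, -3, -7, 4)
t=2: X=(3, -3, -7, 4), d=7 → -e4, X_3=(3, -3, -7, 3)
t=3: X=(3, -3, -7, 3), d=4 → +e3, X_4=(3, -3, -6, 3)
t=4: X=(3, -3, -6, 3), d=6 → +e4, X_5=(3, -3, -6, 4)
t=5: X=(3, -3, -6, 4), d=6 → +e4, X_6=(3, -3, -6, 5)
t=6: X=(3, -3, -6, 5), d=2 → +e2, X_7=(3, -2, -6, 5)
t=7: X=(3, -2, -6, 5), d=1 → -e1, X_8=(2, -2, -6, 5)
t=8: X=(2, -2, -6, 5), d=4 → +e3, X_9=(2, -2, -5, 5)
t=9: X=(2, -2, -5, 5), d=7 → -e4, X_10=(2, -2, -5, 4)
t=10: X=(2, -2, -5, 4), d=4 → +e3, X_11=(2, -2, -4, 4)
t=11: X=(2, -2, -4, 4), d=1 → -e1, X_12=(1, -2, -4, 4)
t=12: X=(1, -2, -4, 4), d=3 → -e2, X_13=(1, -3, -4, 4)
t=13: X=(1, -3, -4, 4), d=1 → -e1, X_14=(0, -3, -4, 4)
t=14: X=(0, -3, -4, 4), d=2 → +e2, X_15=(0, -2, -4, 4)
t=15: X=(0, -2, -4, 4), d=6 → +e4, X_16=(0, -2, -4, 5)
t=16: X=(0, -2, -4, 5), d=6 → +e4, X_17=(0, -2, -4, 6)
t=17: X=(0, -2, -4, 6), d=6 → +e4, X_18=(0, -2, -4, 7)
t=18: X=(0, -2, -4, 7), d=6 → +e4, X_19=(0, -2, -4, 8)


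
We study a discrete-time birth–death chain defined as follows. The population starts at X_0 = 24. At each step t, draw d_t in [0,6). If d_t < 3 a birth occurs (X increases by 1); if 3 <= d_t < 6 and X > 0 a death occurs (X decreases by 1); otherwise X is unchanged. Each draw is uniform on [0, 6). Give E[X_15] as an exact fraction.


X can drop by at most 1 per step and X_0 = 24 > T = 15, so X_t >= 24 − t >= 9 > 0 for every t <= 15: the floor at 0 (the 'and X > 0' condition) never binds. Hence X_15 = X_0 + Σ_{t<15} Y_t with i.i.d. increments Y_t = y(d_t) ∈ {+1, −1, 0}.
Outcome values over d=0..5: [1, 1, 1, -1, -1, -1]
Σy = 0, Σy² = 6, M = 6
μ = 0/6 = 0,  σ² = 6/6 − (0)² = 1
E[X_15] = 24 + 15·(0) = 24

24


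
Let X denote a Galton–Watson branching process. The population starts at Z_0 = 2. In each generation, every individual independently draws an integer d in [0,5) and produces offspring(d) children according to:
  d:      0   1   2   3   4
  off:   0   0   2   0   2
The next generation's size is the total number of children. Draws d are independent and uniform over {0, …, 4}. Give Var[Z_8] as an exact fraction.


255660392448/152587890625

Outcome values over d=0..4: [0, 0, 2, 0, 2]
Σy = 4, Σy² = 8, M = 5
μ = 4/5 = 4/5,  σ² = 8/5 − (4/5)² = 24/25
V_0 = 0, E_0 = 2
V_1 = 24/25·E_0 + (4/5)²·V_0 = 48/25;  E_1 = 8/5
V_2 = 24/25·E_1 + (4/5)²·V_1 = 1728/625;  E_2 = 32/25
V_3 = 24/25·E_2 + (4/5)²·V_2 = 46848/15625;  E_3 = 128/125
V_4 = 24/25·E_3 + (4/5)²·V_3 = 1133568/390625;  E_4 = 512/625
V_5 = 24/25·E_4 + (4/5)²·V_4 = 25817088/9765625;  E_5 = 2048/3125
V_6 = 24/25·E_5 + (4/5)²·V_5 = 566673408/244140625;  E_6 = 8192/15625
V_7 = 24/25·E_6 + (4/5)²·V_6 = 12138774528/6103515625;  E_7 = 32768/78125
V_8 = 24/25·E_7 + (4/5)²·V_7 = 255660392448/152587890625;  E_8 = 131072/390625


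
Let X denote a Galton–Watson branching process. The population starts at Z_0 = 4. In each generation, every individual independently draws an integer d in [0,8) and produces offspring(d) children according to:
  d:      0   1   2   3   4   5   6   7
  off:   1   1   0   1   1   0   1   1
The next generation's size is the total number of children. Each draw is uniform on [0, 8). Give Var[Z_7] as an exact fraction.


Outcome values over d=0..7: [1, 1, 0, 1, 1, 0, 1, 1]
Σy = 6, Σy² = 6, M = 8
μ = 6/8 = 3/4,  σ² = 6/8 − (3/4)² = 3/16
V_0 = 0, E_0 = 4
V_1 = 3/16·E_0 + (3/4)²·V_0 = 3/4;  E_1 = 3
V_2 = 3/16·E_1 + (3/4)²·V_1 = 63/64;  E_2 = 9/4
V_3 = 3/16·E_2 + (3/4)²·V_2 = 999/1024;  E_3 = 27/16
V_4 = 3/16·E_3 + (3/4)²·V_3 = 14175/16384;  E_4 = 81/64
V_5 = 3/16·E_4 + (3/4)²·V_4 = 189783/262144;  E_5 = 243/256
V_6 = 3/16·E_5 + (3/4)²·V_5 = 2454543/4194304;  E_6 = 729/1024
V_7 = 3/16·E_6 + (3/4)²·V_6 = 31048839/67108864;  E_7 = 2187/4096

31048839/67108864


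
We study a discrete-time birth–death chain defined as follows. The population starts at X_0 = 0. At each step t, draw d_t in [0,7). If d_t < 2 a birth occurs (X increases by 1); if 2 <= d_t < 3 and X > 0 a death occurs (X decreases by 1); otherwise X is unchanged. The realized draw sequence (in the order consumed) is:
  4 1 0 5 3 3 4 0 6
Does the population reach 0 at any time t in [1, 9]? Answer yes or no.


t=0: X=0, d=4 → hold, X_1=0
t=1: X=0, d=1 → birth, X_2=1
t=2: X=1, d=0 → birth, X_3=2
t=3: X=2, d=5 → hold, X_4=2
t=4: X=2, d=3 → hold, X_5=2
t=5: X=2, d=3 → hold, X_6=2
t=6: X=2, d=4 → hold, X_7=2
t=7: X=2, d=0 → birth, X_8=3
t=8: X=3, d=6 → hold, X_9=3

yes


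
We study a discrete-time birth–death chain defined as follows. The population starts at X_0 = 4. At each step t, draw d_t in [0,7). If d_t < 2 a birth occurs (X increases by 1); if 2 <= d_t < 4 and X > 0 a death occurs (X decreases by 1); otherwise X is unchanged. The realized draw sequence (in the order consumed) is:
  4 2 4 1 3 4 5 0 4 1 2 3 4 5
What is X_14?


t=0: X=4, d=4 → hold, X_1=4
t=1: X=4, d=2 → death, X_2=3
t=2: X=3, d=4 → hold, X_3=3
t=3: X=3, d=1 → birth, X_4=4
t=4: X=4, d=3 → death, X_5=3
t=5: X=3, d=4 → hold, X_6=3
t=6: X=3, d=5 → hold, X_7=3
t=7: X=3, d=0 → birth, X_8=4
t=8: X=4, d=4 → hold, X_9=4
t=9: X=4, d=1 → birth, X_10=5
t=10: X=5, d=2 → death, X_11=4
t=11: X=4, d=3 → death, X_12=3
t=12: X=3, d=4 → hold, X_13=3
t=13: X=3, d=5 → hold, X_14=3

3


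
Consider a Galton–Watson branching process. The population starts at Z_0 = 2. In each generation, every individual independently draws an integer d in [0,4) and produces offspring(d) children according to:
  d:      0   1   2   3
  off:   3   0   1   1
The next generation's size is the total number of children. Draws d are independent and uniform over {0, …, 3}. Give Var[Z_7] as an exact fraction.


18329359375/134217728

Outcome values over d=0..3: [3, 0, 1, 1]
Σy = 5, Σy² = 11, M = 4
μ = 5/4 = 5/4,  σ² = 11/4 − (5/4)² = 19/16
V_0 = 0, E_0 = 2
V_1 = 19/16·E_0 + (5/4)²·V_0 = 19/8;  E_1 = 5/2
V_2 = 19/16·E_1 + (5/4)²·V_1 = 855/128;  E_2 = 25/8
V_3 = 19/16·E_2 + (5/4)²·V_2 = 28975/2048;  E_3 = 125/32
V_4 = 19/16·E_3 + (5/4)²·V_3 = 876375/32768;  E_4 = 625/128
V_5 = 19/16·E_4 + (5/4)²·V_4 = 24949375/524288;  E_5 = 3125/512
V_6 = 19/16·E_5 + (5/4)²·V_5 = 684534375/8388608;  E_6 = 15625/2048
V_7 = 19/16·E_6 + (5/4)²·V_6 = 18329359375/134217728;  E_7 = 78125/8192


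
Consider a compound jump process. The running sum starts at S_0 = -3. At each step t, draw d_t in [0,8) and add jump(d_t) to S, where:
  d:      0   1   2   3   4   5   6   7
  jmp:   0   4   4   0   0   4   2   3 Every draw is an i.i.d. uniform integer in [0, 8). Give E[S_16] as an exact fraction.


31

Outcome values over d=0..7: [0, 4, 4, 0, 0, 4, 2, 3]
Σy = 17, Σy² = 61, M = 8
μ = 17/8 = 17/8,  σ² = 61/8 − (17/8)² = 199/64
E[S_16] = -3 + 16·(17/8) = 31


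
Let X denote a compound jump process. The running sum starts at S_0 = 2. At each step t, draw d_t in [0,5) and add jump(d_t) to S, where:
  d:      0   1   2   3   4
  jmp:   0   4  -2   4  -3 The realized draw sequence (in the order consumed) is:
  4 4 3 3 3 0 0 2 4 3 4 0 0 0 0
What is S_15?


t=0: S=2, d=4, jump=-3, S_1=-1
t=1: S=-1, d=4, jump=-3, S_2=-4
t=2: S=-4, d=3, jump=4, S_3=0
t=3: S=0, d=3, jump=4, S_4=4
t=4: S=4, d=3, jump=4, S_5=8
t=5: S=8, d=0, jump=0, S_6=8
t=6: S=8, d=0, jump=0, S_7=8
t=7: S=8, d=2, jump=-2, S_8=6
t=8: S=6, d=4, jump=-3, S_9=3
t=9: S=3, d=3, jump=4, S_10=7
t=10: S=7, d=4, jump=-3, S_11=4
t=11: S=4, d=0, jump=0, S_12=4
t=12: S=4, d=0, jump=0, S_13=4
t=13: S=4, d=0, jump=0, S_14=4
t=14: S=4, d=0, jump=0, S_15=4

4


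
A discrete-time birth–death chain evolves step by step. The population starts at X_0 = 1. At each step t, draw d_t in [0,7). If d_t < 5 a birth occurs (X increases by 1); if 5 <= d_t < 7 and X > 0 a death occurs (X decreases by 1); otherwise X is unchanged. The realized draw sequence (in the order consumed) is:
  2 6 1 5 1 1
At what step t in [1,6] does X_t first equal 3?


t=0: X=1, d=2 → birth, X_1=2
t=1: X=2, d=6 → death, X_2=1
t=2: X=1, d=1 → birth, X_3=2
t=3: X=2, d=5 → death, X_4=1
t=4: X=1, d=1 → birth, X_5=2
t=5: X=2, d=1 → birth, X_6=3

6


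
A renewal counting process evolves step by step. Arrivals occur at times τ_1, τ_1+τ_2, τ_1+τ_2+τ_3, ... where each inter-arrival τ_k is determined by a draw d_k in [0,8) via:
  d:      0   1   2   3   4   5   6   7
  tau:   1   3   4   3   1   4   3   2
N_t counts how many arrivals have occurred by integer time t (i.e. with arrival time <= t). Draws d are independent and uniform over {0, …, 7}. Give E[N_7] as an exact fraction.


Inter-arrival values over d=0..7: [1, 3, 4, 3, 1, 4, 3, 2]
Each d has probability 1/8, so the pmf of τ is: f(1) = 1/4, f(2) = 1/8, f(3) = 3/8, f(4) = 1/4
Renewal equation for m(n) = E[N_n]: condition on τ_1 = k (if k <= n, one arrival plus a fresh copy on the remaining n−k steps): m(n) = F(n) + Σ_{k<=n} f(k)·m(n−k), where F(n) = P(τ <= n) and m(0) = 0
m(1) = F(1) = 1/4
m(2) = F(2) + f(1)·m(1) = 3/8 + 1/4·1/4 = 7/16
m(3) = F(3) + f(1)·m(2) + f(2)·m(1) = 3/4 + 1/4·7/16 + 1/8·1/4 = 57/64
m(4) = F(4) + f(1)·m(3) + f(2)·m(2) + f(3)·m(1) = 1 + 1/4·57/64 + 1/8·7/16 + 3/8·1/4 = 351/256
m(5) = F(5) + f(1)·m(4) + f(2)·m(3) + f(3)·m(2) + f(4)·m(1) = 1 + 1/4·351/256 + 1/8·57/64 + 3/8·7/16 + 1/4·1/4 = 1721/1024
m(6) = F(6) + f(1)·m(5) + f(2)·m(4) + f(3)·m(3) + f(4)·m(2) = 1 + 1/4·1721/1024 + 1/8·351/256 + 3/8·57/64 + 1/4·7/16 = 8335/4096
m(7) = F(7) + f(1)·m(6) + f(2)·m(5) + f(3)·m(4) + f(4)·m(3) = 1 + 1/4·8335/4096 + 1/8·1721/1024 + 3/8·351/256 + 1/4·57/64 = 40233/16384
E[N_7] = m(7) = 40233/16384

40233/16384


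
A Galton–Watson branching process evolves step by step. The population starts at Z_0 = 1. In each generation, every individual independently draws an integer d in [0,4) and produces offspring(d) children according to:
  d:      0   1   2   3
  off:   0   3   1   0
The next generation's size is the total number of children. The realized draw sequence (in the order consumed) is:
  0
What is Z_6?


gen 0: Z_0=1, draws=[0], offspring=[0], Z_1=0
gen 1: Z_1=0, draws=[], offspring=[], Z_2=0
gen 2: Z_2=0, draws=[], offspring=[], Z_3=0
gen 3: Z_3=0, draws=[], offspring=[], Z_4=0
gen 4: Z_4=0, draws=[], offspring=[], Z_5=0
gen 5: Z_5=0, draws=[], offspring=[], Z_6=0

0


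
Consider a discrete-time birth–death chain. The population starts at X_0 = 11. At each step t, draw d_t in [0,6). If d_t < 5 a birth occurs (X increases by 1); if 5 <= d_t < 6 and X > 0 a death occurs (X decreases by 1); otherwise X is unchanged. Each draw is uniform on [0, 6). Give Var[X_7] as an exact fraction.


X can drop by at most 1 per step and X_0 = 11 > T = 7, so X_t >= 11 − t >= 4 > 0 for every t <= 7: the floor at 0 (the 'and X > 0' condition) never binds. Hence X_7 = X_0 + Σ_{t<7} Y_t with i.i.d. increments Y_t = y(d_t) ∈ {+1, −1, 0}.
Outcome values over d=0..5: [1, 1, 1, 1, 1, -1]
Σy = 4, Σy² = 6, M = 6
μ = 4/6 = 2/3,  σ² = 6/6 − (2/3)² = 5/9
Independent increments: Var[X_7] = 7·σ² = 7·(5/9) = 35/9

35/9


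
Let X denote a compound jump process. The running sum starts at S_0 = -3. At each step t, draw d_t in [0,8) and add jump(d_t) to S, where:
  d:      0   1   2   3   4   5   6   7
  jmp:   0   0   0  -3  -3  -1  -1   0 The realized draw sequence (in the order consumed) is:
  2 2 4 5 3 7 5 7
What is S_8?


t=0: S=-3, d=2, jump=0, S_1=-3
t=1: S=-3, d=2, jump=0, S_2=-3
t=2: S=-3, d=4, jump=-3, S_3=-6
t=3: S=-6, d=5, jump=-1, S_4=-7
t=4: S=-7, d=3, jump=-3, S_5=-10
t=5: S=-10, d=7, jump=0, S_6=-10
t=6: S=-10, d=5, jump=-1, S_7=-11
t=7: S=-11, d=7, jump=0, S_8=-11

-11


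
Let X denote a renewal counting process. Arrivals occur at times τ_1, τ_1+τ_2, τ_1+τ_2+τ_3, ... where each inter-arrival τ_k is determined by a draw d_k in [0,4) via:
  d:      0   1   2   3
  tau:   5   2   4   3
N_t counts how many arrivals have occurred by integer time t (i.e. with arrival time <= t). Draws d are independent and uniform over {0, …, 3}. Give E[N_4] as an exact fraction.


13/16

Inter-arrival values over d=0..3: [5, 2, 4, 3]
Each d has probability 1/4, so the pmf of τ is: f(2) = 1/4, f(3) = 1/4, f(4) = 1/4, f(5) = 1/4
Renewal equation for m(n) = E[N_n]: condition on τ_1 = k (if k <= n, one arrival plus a fresh copy on the remaining n−k steps): m(n) = F(n) + Σ_{k<=n} f(k)·m(n−k), where F(n) = P(τ <= n) and m(0) = 0
m(1) = F(1) = 0
m(2) = F(2) = 1/4
m(3) = F(3) = 1/2
m(4) = F(4) + f(2)·m(2) = 3/4 + 1/4·1/4 = 13/16
E[N_4] = m(4) = 13/16


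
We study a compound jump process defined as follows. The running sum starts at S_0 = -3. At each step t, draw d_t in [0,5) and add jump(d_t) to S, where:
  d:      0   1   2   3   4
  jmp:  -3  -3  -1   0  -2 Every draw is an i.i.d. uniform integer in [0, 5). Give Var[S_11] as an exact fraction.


374/25

Outcome values over d=0..4: [-3, -3, -1, 0, -2]
Σy = -9, Σy² = 23, M = 5
μ = -9/5 = -9/5,  σ² = 23/5 − (-9/5)² = 34/25
Independent increments: Var[S_11] = 11·σ² = 11·(34/25) = 374/25


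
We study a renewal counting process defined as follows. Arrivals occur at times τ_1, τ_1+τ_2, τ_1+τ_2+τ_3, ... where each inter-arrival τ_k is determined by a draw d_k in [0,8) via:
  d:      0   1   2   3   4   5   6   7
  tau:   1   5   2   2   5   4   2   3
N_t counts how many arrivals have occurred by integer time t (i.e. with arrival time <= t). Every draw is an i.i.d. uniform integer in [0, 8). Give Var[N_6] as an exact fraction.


Inter-arrival values over d=0..7: [1, 5, 2, 2, 5, 4, 2, 3]
Each d has probability 1/8, so the pmf of τ is: f(1) = 1/8, f(2) = 3/8, f(3) = 1/8, f(4) = 1/8, f(5) = 1/4
Let p_n(j) = P(N_n = j), with p_0 = [1]. Condition on τ_1: p_n(0) = P(τ > n), and for j >= 1, p_n(j) = Σ_{k<=n} f(k)·p_{n−k}(j−1)
p_1 = [7/8, 1/8]  (j = 0..1)
p_2 = [1/2, 31/64, 1/64]  (j = 0..2)
p_3 = [3/8, 33/64, 55/512, 1/512]  (j = 0..3)
p_4 = [1/4, 15/32, 67/256, 79/4096, 1/4096]  (j = 0..4)
p_5 = [0, 19/32, 21/64, 307/4096, 103/32768, 1/32768]  (j = 0..5)
p_6 = [0, 27/64, 13/32, 633/4096, 69/4096, 127/262144, 1/262144]  (j = 0..6)
E[N_6] = Σ j·p_6(j) = 463425/262144;  E[N_6²] = Σ j²·p_6(j) = 975051/262144
Var[N_6] = 975051/262144 − (463425/262144)² = 40841038719/68719476736

40841038719/68719476736


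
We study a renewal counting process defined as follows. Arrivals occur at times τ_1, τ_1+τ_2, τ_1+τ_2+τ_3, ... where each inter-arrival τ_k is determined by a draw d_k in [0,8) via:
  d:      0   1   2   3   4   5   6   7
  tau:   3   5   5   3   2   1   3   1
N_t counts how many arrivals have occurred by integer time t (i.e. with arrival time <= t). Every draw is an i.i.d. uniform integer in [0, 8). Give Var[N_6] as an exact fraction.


10773663/16777216

Inter-arrival values over d=0..7: [3, 5, 5, 3, 2, 1, 3, 1]
Each d has probability 1/8, so the pmf of τ is: f(1) = 1/4, f(2) = 1/8, f(3) = 3/8, f(5) = 1/4
Let p_n(j) = P(N_n = j), with p_0 = [1]. Condition on τ_1: p_n(0) = P(τ > n), and for j >= 1, p_n(j) = Σ_{k<=n} f(k)·p_{n−k}(j−1)
p_1 = [3/4, 1/4]  (j = 0..1)
p_2 = [5/8, 5/16, 1/16]  (j = 0..2)
p_3 = [1/4, 5/8, 7/64, 1/64]  (j = 0..3)
p_4 = [1/4, 27/64, 37/128, 9/256, 1/256]  (j = 0..4)
p_5 = [0, 37/64, 77/256, 7/64, 11/1024, 1/1024]  (j = 0..5)
p_6 = [0, 5/16, 253/512, 39/256, 77/2048, 13/4096, 1/4096]  (j = 0..6)
E[N_6] = Σ j·p_6(j) = 7887/4096;  E[N_6²] = Σ j²·p_6(j) = 17817/4096
Var[N_6] = 17817/4096 − (7887/4096)² = 10773663/16777216


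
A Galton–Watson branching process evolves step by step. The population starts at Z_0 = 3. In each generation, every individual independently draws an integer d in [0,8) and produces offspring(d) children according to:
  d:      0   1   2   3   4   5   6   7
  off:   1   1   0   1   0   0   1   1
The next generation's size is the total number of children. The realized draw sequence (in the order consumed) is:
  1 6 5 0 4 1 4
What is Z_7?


gen 0: Z_0=3, draws=[1, 6, 5], offspring=[1, 1, 0], Z_1=2
gen 1: Z_1=2, draws=[0, 4], offspring=[1, 0], Z_2=1
gen 2: Z_2=1, draws=[1], offspring=[1], Z_3=1
gen 3: Z_3=1, draws=[4], offspring=[0], Z_4=0
gen 4: Z_4=0, draws=[], offspring=[], Z_5=0
gen 5: Z_5=0, draws=[], offspring=[], Z_6=0
gen 6: Z_6=0, draws=[], offspring=[], Z_7=0

0


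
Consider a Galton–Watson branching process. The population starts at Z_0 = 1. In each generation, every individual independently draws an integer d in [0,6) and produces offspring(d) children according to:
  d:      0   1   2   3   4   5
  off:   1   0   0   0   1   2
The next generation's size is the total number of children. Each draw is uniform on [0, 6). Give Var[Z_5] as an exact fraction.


Outcome values over d=0..5: [1, 0, 0, 0, 1, 2]
Σy = 4, Σy² = 6, M = 6
μ = 4/6 = 2/3,  σ² = 6/6 − (2/3)² = 5/9
V_0 = 0, E_0 = 1
V_1 = 5/9·E_0 + (2/3)²·V_0 = 5/9;  E_1 = 2/3
V_2 = 5/9·E_1 + (2/3)²·V_1 = 50/81;  E_2 = 4/9
V_3 = 5/9·E_2 + (2/3)²·V_2 = 380/729;  E_3 = 8/27
V_4 = 5/9·E_3 + (2/3)²·V_3 = 2600/6561;  E_4 = 16/81
V_5 = 5/9·E_4 + (2/3)²·V_4 = 16880/59049;  E_5 = 32/243

16880/59049


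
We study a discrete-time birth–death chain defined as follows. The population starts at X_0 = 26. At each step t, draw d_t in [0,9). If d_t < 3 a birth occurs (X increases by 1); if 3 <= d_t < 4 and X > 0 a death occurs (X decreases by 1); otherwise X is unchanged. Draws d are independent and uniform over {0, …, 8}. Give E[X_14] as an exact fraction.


262/9

X can drop by at most 1 per step and X_0 = 26 > T = 14, so X_t >= 26 − t >= 12 > 0 for every t <= 14: the floor at 0 (the 'and X > 0' condition) never binds. Hence X_14 = X_0 + Σ_{t<14} Y_t with i.i.d. increments Y_t = y(d_t) ∈ {+1, −1, 0}.
Outcome values over d=0..8: [1, 1, 1, -1, 0, 0, 0, 0, 0]
Σy = 2, Σy² = 4, M = 9
μ = 2/9 = 2/9,  σ² = 4/9 − (2/9)² = 32/81
E[X_14] = 26 + 14·(2/9) = 262/9


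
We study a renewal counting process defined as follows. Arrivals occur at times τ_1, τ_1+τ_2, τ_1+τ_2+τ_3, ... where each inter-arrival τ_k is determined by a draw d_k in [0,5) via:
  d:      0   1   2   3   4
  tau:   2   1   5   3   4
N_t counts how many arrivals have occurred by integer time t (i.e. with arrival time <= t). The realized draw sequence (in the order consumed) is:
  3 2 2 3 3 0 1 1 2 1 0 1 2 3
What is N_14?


draw d_1=3: τ_1=3, arrival time A_1=3
draw d_2=2: τ_2=5, arrival time A_2=8
draw d_3=2: τ_3=5, arrival time A_3=13
draw d_4=3: τ_4=3, arrival time A_4=16
draw d_5=3: τ_5=3, arrival time A_5=19
draw d_6=0: τ_6=2, arrival time A_6=21
draw d_7=1: τ_7=1, arrival time A_7=22
draw d_8=1: τ_8=1, arrival time A_8=23
draw d_9=2: τ_9=5, arrival time A_9=28
draw d_10=1: τ_10=1, arrival time A_10=29
draw d_11=0: τ_11=2, arrival time A_11=31
draw d_12=1: τ_12=1, arrival time A_12=32
draw d_13=2: τ_13=5, arrival time A_13=37
draw d_14=3: τ_14=3, arrival time A_14=40
N_t over t=0..14: 0:0 1:0 2:0 3:1 4:1 5:1 6:1 7:1 8:2 9:2 10:2 11:2 12:2 13:3 14:3

3


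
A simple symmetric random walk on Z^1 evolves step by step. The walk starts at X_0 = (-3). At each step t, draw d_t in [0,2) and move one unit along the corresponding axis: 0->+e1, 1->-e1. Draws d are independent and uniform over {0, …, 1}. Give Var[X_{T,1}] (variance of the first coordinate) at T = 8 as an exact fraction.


Outcome values over d=0..1: [1, -1]
Σy = 0, Σy² = 2, M = 2
μ = 0/2 = 0,  σ² = 2/2 − (0)² = 1
Independent increments: Var[X_8] = 8·σ² = 8·(1) = 8

8


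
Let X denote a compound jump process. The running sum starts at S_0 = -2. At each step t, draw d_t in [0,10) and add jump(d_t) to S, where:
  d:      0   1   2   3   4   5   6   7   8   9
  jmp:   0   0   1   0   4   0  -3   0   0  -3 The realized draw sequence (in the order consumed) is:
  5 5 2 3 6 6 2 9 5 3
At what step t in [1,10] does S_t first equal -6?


t=0: S=-2, d=5, jump=0, S_1=-2
t=1: S=-2, d=5, jump=0, S_2=-2
t=2: S=-2, d=2, jump=1, S_3=-1
t=3: S=-1, d=3, jump=0, S_4=-1
t=4: S=-1, d=6, jump=-3, S_5=-4
t=5: S=-4, d=6, jump=-3, S_6=-7
t=6: S=-7, d=2, jump=1, S_7=-6
t=7: S=-6, d=9, jump=-3, S_8=-9
t=8: S=-9, d=5, jump=0, S_9=-9
t=9: S=-9, d=3, jump=0, S_10=-9

7


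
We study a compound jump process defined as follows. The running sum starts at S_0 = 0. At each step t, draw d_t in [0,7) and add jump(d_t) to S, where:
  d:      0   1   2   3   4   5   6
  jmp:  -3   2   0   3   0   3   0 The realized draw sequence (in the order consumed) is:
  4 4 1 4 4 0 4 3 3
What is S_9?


5

t=0: S=0, d=4, jump=0, S_1=0
t=1: S=0, d=4, jump=0, S_2=0
t=2: S=0, d=1, jump=2, S_3=2
t=3: S=2, d=4, jump=0, S_4=2
t=4: S=2, d=4, jump=0, S_5=2
t=5: S=2, d=0, jump=-3, S_6=-1
t=6: S=-1, d=4, jump=0, S_7=-1
t=7: S=-1, d=3, jump=3, S_8=2
t=8: S=2, d=3, jump=3, S_9=5


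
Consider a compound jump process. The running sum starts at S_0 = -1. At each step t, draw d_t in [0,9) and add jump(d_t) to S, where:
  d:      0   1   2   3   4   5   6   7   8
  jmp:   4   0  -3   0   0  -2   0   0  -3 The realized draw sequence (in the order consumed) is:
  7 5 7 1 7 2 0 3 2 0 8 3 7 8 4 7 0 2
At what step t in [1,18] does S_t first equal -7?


14

t=0: S=-1, d=7, jump=0, S_1=-1
t=1: S=-1, d=5, jump=-2, S_2=-3
t=2: S=-3, d=7, jump=0, S_3=-3
t=3: S=-3, d=1, jump=0, S_4=-3
t=4: S=-3, d=7, jump=0, S_5=-3
t=5: S=-3, d=2, jump=-3, S_6=-6
t=6: S=-6, d=0, jump=4, S_7=-2
t=7: S=-2, d=3, jump=0, S_8=-2
t=8: S=-2, d=2, jump=-3, S_9=-5
t=9: S=-5, d=0, jump=4, S_10=-1
t=10: S=-1, d=8, jump=-3, S_11=-4
t=11: S=-4, d=3, jump=0, S_12=-4
t=12: S=-4, d=7, jump=0, S_13=-4
t=13: S=-4, d=8, jump=-3, S_14=-7
t=14: S=-7, d=4, jump=0, S_15=-7
t=15: S=-7, d=7, jump=0, S_16=-7
t=16: S=-7, d=0, jump=4, S_17=-3
t=17: S=-3, d=2, jump=-3, S_18=-6


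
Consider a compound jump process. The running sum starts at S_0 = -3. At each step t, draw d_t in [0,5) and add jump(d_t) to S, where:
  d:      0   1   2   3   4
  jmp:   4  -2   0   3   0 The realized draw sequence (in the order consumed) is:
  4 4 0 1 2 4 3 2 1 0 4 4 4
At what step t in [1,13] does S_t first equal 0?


9

t=0: S=-3, d=4, jump=0, S_1=-3
t=1: S=-3, d=4, jump=0, S_2=-3
t=2: S=-3, d=0, jump=4, S_3=1
t=3: S=1, d=1, jump=-2, S_4=-1
t=4: S=-1, d=2, jump=0, S_5=-1
t=5: S=-1, d=4, jump=0, S_6=-1
t=6: S=-1, d=3, jump=3, S_7=2
t=7: S=2, d=2, jump=0, S_8=2
t=8: S=2, d=1, jump=-2, S_9=0
t=9: S=0, d=0, jump=4, S_10=4
t=10: S=4, d=4, jump=0, S_11=4
t=11: S=4, d=4, jump=0, S_12=4
t=12: S=4, d=4, jump=0, S_13=4


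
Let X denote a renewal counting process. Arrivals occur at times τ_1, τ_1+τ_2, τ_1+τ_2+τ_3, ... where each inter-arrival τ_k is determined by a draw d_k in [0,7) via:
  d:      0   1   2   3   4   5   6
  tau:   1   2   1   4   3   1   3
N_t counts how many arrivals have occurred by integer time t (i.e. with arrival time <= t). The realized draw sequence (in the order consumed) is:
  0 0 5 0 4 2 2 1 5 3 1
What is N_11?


draw d_1=0: τ_1=1, arrival time A_1=1
draw d_2=0: τ_2=1, arrival time A_2=2
draw d_3=5: τ_3=1, arrival time A_3=3
draw d_4=0: τ_4=1, arrival time A_4=4
draw d_5=4: τ_5=3, arrival time A_5=7
draw d_6=2: τ_6=1, arrival time A_6=8
draw d_7=2: τ_7=1, arrival time A_7=9
draw d_8=1: τ_8=2, arrival time A_8=11
draw d_9=5: τ_9=1, arrival time A_9=12
draw d_10=3: τ_10=4, arrival time A_10=16
draw d_11=1: τ_11=2, arrival time A_11=18
N_t over t=0..11: 0:0 1:1 2:2 3:3 4:4 5:4 6:4 7:5 8:6 9:7 10:7 11:8

8


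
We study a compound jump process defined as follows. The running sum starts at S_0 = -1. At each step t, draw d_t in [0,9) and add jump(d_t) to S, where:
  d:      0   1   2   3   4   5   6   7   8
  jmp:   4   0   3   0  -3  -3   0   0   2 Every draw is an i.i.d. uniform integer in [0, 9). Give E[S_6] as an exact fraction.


1

Outcome values over d=0..8: [4, 0, 3, 0, -3, -3, 0, 0, 2]
Σy = 3, Σy² = 47, M = 9
μ = 3/9 = 1/3,  σ² = 47/9 − (1/3)² = 46/9
E[S_6] = -1 + 6·(1/3) = 1


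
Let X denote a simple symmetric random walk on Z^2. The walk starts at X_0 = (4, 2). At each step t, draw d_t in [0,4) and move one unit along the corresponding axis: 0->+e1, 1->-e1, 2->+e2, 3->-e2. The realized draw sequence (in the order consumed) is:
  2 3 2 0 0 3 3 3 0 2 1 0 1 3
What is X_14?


t=0: X=(4, 2), d=2 → +e2, X_1=(4, 3)
t=1: X=(4, 3), d=3 → -e2, X_2=(4, 2)
t=2: X=(4, 2), d=2 → +e2, X_3=(4, 3)
t=3: X=(4, 3), d=0 → +e1, X_4=(5, 3)
t=4: X=(5, 3), d=0 → +e1, X_5=(6, 3)
t=5: X=(6, 3), d=3 → -e2, X_6=(6, 2)
t=6: X=(6, 2), d=3 → -e2, X_7=(6, 1)
t=7: X=(6, 1), d=3 → -e2, X_8=(6, 0)
t=8: X=(6, 0), d=0 → +e1, X_9=(7, 0)
t=9: X=(7, 0), d=2 → +e2, X_10=(7, 1)
t=10: X=(7, 1), d=1 → -e1, X_11=(6, 1)
t=11: X=(6, 1), d=0 → +e1, X_12=(7, 1)
t=12: X=(7, 1), d=1 → -e1, X_13=(6, 1)
t=13: X=(6, 1), d=3 → -e2, X_14=(6, 0)

(6, 0)


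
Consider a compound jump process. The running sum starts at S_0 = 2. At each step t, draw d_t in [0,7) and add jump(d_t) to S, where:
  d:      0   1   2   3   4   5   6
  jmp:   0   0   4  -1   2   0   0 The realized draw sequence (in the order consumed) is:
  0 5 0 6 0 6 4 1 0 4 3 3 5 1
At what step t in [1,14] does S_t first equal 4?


t=0: S=2, d=0, jump=0, S_1=2
t=1: S=2, d=5, jump=0, S_2=2
t=2: S=2, d=0, jump=0, S_3=2
t=3: S=2, d=6, jump=0, S_4=2
t=4: S=2, d=0, jump=0, S_5=2
t=5: S=2, d=6, jump=0, S_6=2
t=6: S=2, d=4, jump=2, S_7=4
t=7: S=4, d=1, jump=0, S_8=4
t=8: S=4, d=0, jump=0, S_9=4
t=9: S=4, d=4, jump=2, S_10=6
t=10: S=6, d=3, jump=-1, S_11=5
t=11: S=5, d=3, jump=-1, S_12=4
t=12: S=4, d=5, jump=0, S_13=4
t=13: S=4, d=1, jump=0, S_14=4

7


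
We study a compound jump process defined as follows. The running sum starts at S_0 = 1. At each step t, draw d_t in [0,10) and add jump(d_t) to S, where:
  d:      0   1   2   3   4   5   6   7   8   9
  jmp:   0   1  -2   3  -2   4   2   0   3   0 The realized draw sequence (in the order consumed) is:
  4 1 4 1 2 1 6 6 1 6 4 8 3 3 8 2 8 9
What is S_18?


t=0: S=1, d=4, jump=-2, S_1=-1
t=1: S=-1, d=1, jump=1, S_2=0
t=2: S=0, d=4, jump=-2, S_3=-2
t=3: S=-2, d=1, jump=1, S_4=-1
t=4: S=-1, d=2, jump=-2, S_5=-3
t=5: S=-3, d=1, jump=1, S_6=-2
t=6: S=-2, d=6, jump=2, S_7=0
t=7: S=0, d=6, jump=2, S_8=2
t=8: S=2, d=1, jump=1, S_9=3
t=9: S=3, d=6, jump=2, S_10=5
t=10: S=5, d=4, jump=-2, S_11=3
t=11: S=3, d=8, jump=3, S_12=6
t=12: S=6, d=3, jump=3, S_13=9
t=13: S=9, d=3, jump=3, S_14=12
t=14: S=12, d=8, jump=3, S_15=15
t=15: S=15, d=2, jump=-2, S_16=13
t=16: S=13, d=8, jump=3, S_17=16
t=17: S=16, d=9, jump=0, S_18=16

16
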